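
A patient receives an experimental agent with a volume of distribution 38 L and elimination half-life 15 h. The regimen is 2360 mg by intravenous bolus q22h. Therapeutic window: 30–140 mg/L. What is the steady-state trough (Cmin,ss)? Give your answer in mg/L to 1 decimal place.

35.2 mg/L

Over one 22-h interval, 22/15 ≈ 1.4667 half-lives elapse, leaving f ≈ 0.3618 of each dose.
At steady state, accumulation factor R = 1/(1 − e^(−kτ)) ≈ 1.5669.
Single-dose peak C₀ = D/Vd = 2360/38 ≈ 62.105 mg/L.
Steady-state peak Cmax,ss = C₀·R ≈ 62.105 × 1.5669 ≈ 97.312 mg/L.
Steady-state trough Cmin,ss = Cmax,ss·f ≈ 97.312 × 0.3618 ≈ 35.207 mg/L.
Trough 35.2 mg/L vs MEC 30 mg/L: adequate.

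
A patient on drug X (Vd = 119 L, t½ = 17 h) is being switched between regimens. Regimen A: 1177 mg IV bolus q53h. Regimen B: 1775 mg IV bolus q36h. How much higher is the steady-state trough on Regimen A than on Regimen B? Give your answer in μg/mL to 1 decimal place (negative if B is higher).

-3.2 μg/mL

Regimen A: f = (1/2)^(53/17) ≈ 0.1152; Cmin,ss = (1177/119)·f/(1−f) ≈ 1.288 μg/mL.
Regimen B: f = (1/2)^(36/17) ≈ 0.2304; Cmin,ss = (1775/119)·f/(1−f) ≈ 4.465 μg/mL.
Difference ≈ 1.288 − 4.465 ≈ -3.177 μg/mL.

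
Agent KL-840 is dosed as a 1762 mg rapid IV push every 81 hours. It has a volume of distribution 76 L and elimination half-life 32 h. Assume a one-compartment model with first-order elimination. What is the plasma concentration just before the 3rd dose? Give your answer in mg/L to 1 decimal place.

4.7 mg/L

f = (1/2)^(τ/t½) = (1/2)^(81/32) ≈ 0.1730.
C₀ = D/Vd = 1762/76 ≈ 23.184 mg/L.
Before the 3rd dose, 2 doses have been given. Superposition: Cmin = C₀·(f + f²).
≈ 23.184 × (0.1730 + 0.0299) ≈ 23.184 × 0.2029 ≈ 4.704 mg/L.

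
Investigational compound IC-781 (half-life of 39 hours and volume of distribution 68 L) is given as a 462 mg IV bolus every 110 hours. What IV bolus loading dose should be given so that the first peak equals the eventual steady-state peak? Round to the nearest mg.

f = (1/2)^(110/39) ≈ 0.141560; accumulation ratio R = 1/(1−f) ≈ 1.16490.
Loading dose to hit Cmax,ss on first dose: D_load = D_maint·R ≈ 462 × 1.16490 ≈ 538.18 mg.

538 mg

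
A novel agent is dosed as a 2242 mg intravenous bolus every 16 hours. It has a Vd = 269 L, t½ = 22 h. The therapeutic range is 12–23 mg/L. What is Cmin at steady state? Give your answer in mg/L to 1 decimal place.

Over one 16-h interval, 16/22 ≈ 0.72727 half-lives elapse, leaving f ≈ 0.6040 of each dose.
At steady state, accumulation factor R = 1/(1 − e^(−kτ)) ≈ 2.5253.
Single-dose peak C₀ = D/Vd = 2242/269 ≈ 8.335 mg/L.
Steady-state peak Cmax,ss = C₀·R ≈ 8.335 × 2.5253 ≈ 21.048 mg/L.
One interval later, Cmin,ss = Cmax,ss·e^(−kτ) ≈ 21.048 × 0.6040 ≈ 12.713 mg/L.
Trough 12.7 mg/L vs MEC 12 mg/L: adequate.

12.7 mg/L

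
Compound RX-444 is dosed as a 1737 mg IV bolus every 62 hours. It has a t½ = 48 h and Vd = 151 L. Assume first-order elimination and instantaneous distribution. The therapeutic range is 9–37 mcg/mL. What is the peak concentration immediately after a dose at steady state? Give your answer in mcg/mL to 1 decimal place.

τ/t½ = 62/48 ≈ 1.2917, so fraction remaining f = (1/2)^(62/48) ≈ 0.4085.
Accumulation ratio R = 1/(1 − f) ≈ 1/0.5915 ≈ 1.6906.
Each bolus raises the concentration by D/Vd = 1737/151 ≈ 11.503 mcg/mL.
Steady-state peak Cmax,ss = C₀·R ≈ 11.503 × 1.6906 ≈ 19.447 mcg/mL.
Peak 19.4 mcg/mL vs MTC 37 mcg/mL: below toxic threshold.

19.4 mcg/mL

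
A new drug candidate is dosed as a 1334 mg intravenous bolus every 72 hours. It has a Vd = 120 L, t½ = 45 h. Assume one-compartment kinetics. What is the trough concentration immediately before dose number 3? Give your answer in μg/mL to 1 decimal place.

4.9 μg/mL

f = (1/2)^(τ/t½) = (1/2)^(72/45) ≈ 0.3299.
C₀ = D/Vd = 1334/120 ≈ 11.117 μg/mL.
Before the 3rd dose, 2 doses have been given. Superposition: Cmin = C₀·(f + f²).
≈ 11.117 × (0.3299 + 0.1088) ≈ 11.117 × 0.4387 ≈ 4.877 μg/mL.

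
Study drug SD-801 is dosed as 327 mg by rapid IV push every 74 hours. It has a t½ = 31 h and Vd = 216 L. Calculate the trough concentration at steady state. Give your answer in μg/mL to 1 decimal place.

0.4 μg/mL

Over one 74-h interval, 74/31 ≈ 2.3871 half-lives elapse, leaving f ≈ 0.1912 of each dose.
Each bolus raises the concentration by D/Vd = 327/216 ≈ 1.514 μg/mL.
Steady-state trough Cmin,ss = C₀·f/(1−f) ≈ 1.514 × 0.1912/0.8088 ≈ 0.358 μg/mL.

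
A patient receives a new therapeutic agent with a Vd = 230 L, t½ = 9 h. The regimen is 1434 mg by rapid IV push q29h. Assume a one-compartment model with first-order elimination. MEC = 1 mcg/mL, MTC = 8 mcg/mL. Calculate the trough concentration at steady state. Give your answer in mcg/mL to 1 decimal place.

0.7 mcg/mL

Over one 29-h interval, 29/9 ≈ 3.2222 half-lives elapse, leaving f ≈ 0.1072 of each dose.
At steady state, accumulation factor R = 1/(1 − e^(−kτ)) ≈ 1.1201.
Single-dose peak C₀ = D/Vd = 1434/230 ≈ 6.235 mcg/mL.
Steady-state peak Cmax,ss = C₀·R ≈ 6.235 × 1.1201 ≈ 6.984 mcg/mL.
Steady-state trough Cmin,ss = Cmax,ss·f ≈ 6.984 × 0.1072 ≈ 0.749 mcg/mL.
Trough 0.7 mcg/mL vs MEC 1 mcg/mL: subtherapeutic.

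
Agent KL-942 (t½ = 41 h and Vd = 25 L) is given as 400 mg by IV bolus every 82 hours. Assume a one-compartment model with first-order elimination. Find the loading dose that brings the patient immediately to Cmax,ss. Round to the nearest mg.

533 mg

f = (1/2)^(82/41) ≈ 0.250000; accumulation ratio R = 1/(1−f) ≈ 1.33333.
Loading dose to hit Cmax,ss on first dose: D_load = D_maint·R ≈ 400 × 1.33333 ≈ 533.33 mg.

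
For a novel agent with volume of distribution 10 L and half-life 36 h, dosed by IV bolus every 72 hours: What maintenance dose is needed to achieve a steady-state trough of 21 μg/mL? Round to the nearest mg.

τ/t½ = 72/36 ≈ 2, so f = (1/2)^(72/36) ≈ 0.250000.
Cmin,ss = (D/Vd)·f/(1−f), so D = Cmin,ss·Vd·(1−f)/f.
D = 21 × 10 × (1−f)/f ≈ 21 × 10 × 3.00000 ≈ 630.00 mg.

630 mg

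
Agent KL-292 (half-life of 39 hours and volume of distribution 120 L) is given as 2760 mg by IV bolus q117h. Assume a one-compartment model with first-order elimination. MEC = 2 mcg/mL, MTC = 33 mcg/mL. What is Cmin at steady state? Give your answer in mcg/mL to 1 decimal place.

τ = 117 h = 3 half-lives, so f = (1/2)^3 = 0.125.
At steady state, R = 1/(1 − 0.125) = 8/7.
Single-dose peak C₀ = D/Vd = 2760/120 = 23 mcg/mL.
Steady-state peak Cmax,ss = C₀·R = 23 × 8/7 ≈ 26.286 mcg/mL.
Steady-state trough Cmin,ss = Cmax,ss·f ≈ 26.286 × 0.125 ≈ 3.286 mcg/mL.
Trough 3.3 mcg/mL vs MEC 2 mcg/mL: adequate.

3.3 mcg/mL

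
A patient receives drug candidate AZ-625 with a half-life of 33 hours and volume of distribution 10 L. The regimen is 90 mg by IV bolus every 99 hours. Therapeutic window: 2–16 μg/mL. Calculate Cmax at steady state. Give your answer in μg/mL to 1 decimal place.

10.3 μg/mL

τ = 99 h = 3 half-lives, so f = (1/2)^3 = 0.125.
At steady state, R = 1/(1 − 0.125) = 8/7.
Single-dose peak C₀ = D/Vd = 90/10 = 9 μg/mL.
Steady-state peak Cmax,ss = C₀·R = 9 × 8/7 ≈ 10.286 μg/mL.
Peak 10.3 μg/mL vs MTC 16 μg/mL: below toxic threshold.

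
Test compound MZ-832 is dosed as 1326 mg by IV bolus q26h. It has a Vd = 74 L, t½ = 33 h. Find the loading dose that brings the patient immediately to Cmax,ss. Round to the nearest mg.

3151 mg

f = (1/2)^(26/33) ≈ 0.579195; accumulation ratio R = 1/(1−f) ≈ 2.37640.
Loading dose to hit Cmax,ss on first dose: D_load = D_maint·R ≈ 1326 × 2.37640 ≈ 3151.11 mg.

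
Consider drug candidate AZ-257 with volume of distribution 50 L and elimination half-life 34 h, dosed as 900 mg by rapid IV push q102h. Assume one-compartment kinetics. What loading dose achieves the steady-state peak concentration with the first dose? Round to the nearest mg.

1029 mg

f = (1/2)^(102/34) ≈ 0.125000; accumulation ratio R = 1/(1−f) ≈ 1.14286.
Loading dose to hit Cmax,ss on first dose: D_load = D_maint·R ≈ 900 × 1.14286 ≈ 1028.57 mg.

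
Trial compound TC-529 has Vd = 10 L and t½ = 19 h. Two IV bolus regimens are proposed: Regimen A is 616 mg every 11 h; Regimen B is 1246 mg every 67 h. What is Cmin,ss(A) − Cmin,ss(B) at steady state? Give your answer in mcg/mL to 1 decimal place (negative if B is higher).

Regimen A: f = (1/2)^(11/19) ≈ 0.6695; Cmin,ss = (616/10)·f/(1−f) ≈ 124.784 mcg/mL.
Regimen B: f = (1/2)^(67/19) ≈ 0.0868; Cmin,ss = (1246/10)·f/(1−f) ≈ 11.843 mcg/mL.
Difference ≈ 124.784 − 11.843 ≈ 112.941 mcg/mL.

112.9 mcg/mL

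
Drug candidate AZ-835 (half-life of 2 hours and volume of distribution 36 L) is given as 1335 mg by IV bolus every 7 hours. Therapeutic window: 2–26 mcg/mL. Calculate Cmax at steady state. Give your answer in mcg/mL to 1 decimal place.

k = ln2/t½ = ln2/2 ≈ 0.346574 h⁻¹; fraction remaining f = e^(−kτ) = e^(−0.346574×7) ≈ 0.0884.
Accumulation ratio R = 1/(1 − f) ≈ 1/0.9116 ≈ 1.0970.
Each bolus raises the concentration by D/Vd = 1335/36 ≈ 37.083 mcg/mL.
Steady-state peak Cmax,ss = C₀·R ≈ 37.083 × 1.0970 ≈ 40.680 mcg/mL.
Peak 40.7 mcg/mL vs MTC 26 mcg/mL: exceeds toxic threshold.

40.7 mcg/mL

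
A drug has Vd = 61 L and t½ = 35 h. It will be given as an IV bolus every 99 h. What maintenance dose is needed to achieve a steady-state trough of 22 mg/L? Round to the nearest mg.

8191 mg

τ/t½ = 99/35 ≈ 2.8286, so f = (1/2)^(99/35) ≈ 0.140772.
Cmin,ss = (D/Vd)·f/(1−f), so D = Cmin,ss·Vd·(1−f)/f.
D = 22 × 61 × (1−f)/f ≈ 22 × 61 × 6.10369 ≈ 8191.15 mg.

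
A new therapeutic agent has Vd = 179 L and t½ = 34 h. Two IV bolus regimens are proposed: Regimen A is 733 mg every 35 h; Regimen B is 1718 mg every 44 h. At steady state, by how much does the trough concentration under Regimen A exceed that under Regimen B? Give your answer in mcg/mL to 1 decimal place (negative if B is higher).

Regimen A: f = (1/2)^(35/34) ≈ 0.4899; Cmin,ss = (733/179)·f/(1−f) ≈ 3.933 mcg/mL.
Regimen B: f = (1/2)^(44/34) ≈ 0.4078; Cmin,ss = (1718/179)·f/(1−f) ≈ 6.609 mcg/mL.
Difference ≈ 3.933 − 6.609 ≈ -2.676 mcg/mL.

-2.7 mcg/mL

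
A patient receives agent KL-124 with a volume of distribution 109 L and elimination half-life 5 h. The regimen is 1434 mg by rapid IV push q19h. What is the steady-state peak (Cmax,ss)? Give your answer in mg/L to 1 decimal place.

τ/t½ = 19/5 ≈ 3.8, so fraction remaining f = (1/2)^(19/5) ≈ 0.0718.
Accumulation ratio R = 1/(1 − f) ≈ 1/0.9282 ≈ 1.0774.
Single-dose peak C₀ = D/Vd = 1434/109 ≈ 13.156 mg/L.
Steady-state peak Cmax,ss = C₀·R ≈ 13.156 × 1.0774 ≈ 14.174 mg/L.

14.2 mg/L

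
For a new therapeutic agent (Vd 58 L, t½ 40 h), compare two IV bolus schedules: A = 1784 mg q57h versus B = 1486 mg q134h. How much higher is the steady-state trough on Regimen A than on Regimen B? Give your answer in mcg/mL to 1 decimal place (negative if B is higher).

Regimen A: f = (1/2)^(57/40) ≈ 0.3724; Cmin,ss = (1784/58)·f/(1−f) ≈ 18.251 mcg/mL.
Regimen B: f = (1/2)^(134/40) ≈ 0.0981; Cmin,ss = (1486/58)·f/(1−f) ≈ 2.787 mcg/mL.
Difference ≈ 18.251 − 2.787 ≈ 15.464 mcg/mL.

15.5 mcg/mL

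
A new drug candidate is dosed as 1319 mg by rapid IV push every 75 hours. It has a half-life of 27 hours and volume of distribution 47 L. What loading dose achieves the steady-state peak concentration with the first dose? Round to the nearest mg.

1544 mg

f = (1/2)^(75/27) ≈ 0.145816; accumulation ratio R = 1/(1−f) ≈ 1.17071.
Loading dose to hit Cmax,ss on first dose: D_load = D_maint·R ≈ 1319 × 1.17071 ≈ 1544.17 mg.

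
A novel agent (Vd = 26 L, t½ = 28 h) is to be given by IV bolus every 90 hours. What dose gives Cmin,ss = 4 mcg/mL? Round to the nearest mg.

861 mg

τ/t½ = 90/28 ≈ 3.2143, so f = (1/2)^(90/28) ≈ 0.107747.
Cmin,ss = (D/Vd)·f/(1−f), so D = Cmin,ss·Vd·(1−f)/f.
D = 4 × 26 × (1−f)/f ≈ 4 × 26 × 8.28100 ≈ 861.22 mg.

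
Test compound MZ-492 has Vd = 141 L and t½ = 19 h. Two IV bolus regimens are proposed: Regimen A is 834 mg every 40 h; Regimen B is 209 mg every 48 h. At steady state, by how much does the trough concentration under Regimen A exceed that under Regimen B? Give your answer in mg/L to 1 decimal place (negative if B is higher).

1.5 mg/L

Regimen A: f = (1/2)^(40/19) ≈ 0.2324; Cmin,ss = (834/141)·f/(1−f) ≈ 1.791 mg/L.
Regimen B: f = (1/2)^(48/19) ≈ 0.1736; Cmin,ss = (209/141)·f/(1−f) ≈ 0.311 mg/L.
Difference ≈ 1.791 − 0.311 ≈ 1.480 mg/L.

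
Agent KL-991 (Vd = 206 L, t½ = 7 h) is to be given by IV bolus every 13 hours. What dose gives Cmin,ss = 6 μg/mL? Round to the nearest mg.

3242 mg

τ/t½ = 13/7 ≈ 1.8571, so f = (1/2)^(13/7) ≈ 0.276022.
Cmin,ss = (D/Vd)·f/(1−f), so D = Cmin,ss·Vd·(1−f)/f.
D = 6 × 206 × (1−f)/f ≈ 6 × 206 × 2.62290 ≈ 3241.90 mg.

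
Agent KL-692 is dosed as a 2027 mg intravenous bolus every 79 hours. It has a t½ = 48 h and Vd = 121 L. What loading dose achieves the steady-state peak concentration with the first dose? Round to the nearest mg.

2979 mg

f = (1/2)^(79/48) ≈ 0.319562; accumulation ratio R = 1/(1−f) ≈ 1.46964.
Loading dose to hit Cmax,ss on first dose: D_load = D_maint·R ≈ 2027 × 1.46964 ≈ 2978.96 mg.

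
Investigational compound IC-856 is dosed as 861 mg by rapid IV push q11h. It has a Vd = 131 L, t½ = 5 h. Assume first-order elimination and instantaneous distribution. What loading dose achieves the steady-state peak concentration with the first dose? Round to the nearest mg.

f = (1/2)^(11/5) ≈ 0.217638; accumulation ratio R = 1/(1−f) ≈ 1.27818.
Loading dose to hit Cmax,ss on first dose: D_load = D_maint·R ≈ 861 × 1.27818 ≈ 1100.51 mg.

1101 mg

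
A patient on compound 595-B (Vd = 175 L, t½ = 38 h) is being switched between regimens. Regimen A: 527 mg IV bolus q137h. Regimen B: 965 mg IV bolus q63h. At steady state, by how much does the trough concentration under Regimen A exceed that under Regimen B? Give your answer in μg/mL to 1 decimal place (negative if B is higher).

-2.3 μg/mL

Regimen A: f = (1/2)^(137/38) ≈ 0.0822; Cmin,ss = (527/175)·f/(1−f) ≈ 0.270 μg/mL.
Regimen B: f = (1/2)^(63/38) ≈ 0.3169; Cmin,ss = (965/175)·f/(1−f) ≈ 2.558 μg/mL.
Difference ≈ 0.270 − 2.558 ≈ -2.288 μg/mL.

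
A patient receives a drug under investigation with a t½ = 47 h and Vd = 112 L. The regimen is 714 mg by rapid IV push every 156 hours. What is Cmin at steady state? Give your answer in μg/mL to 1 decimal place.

0.7 μg/mL

Over one 156-h interval, 156/47 ≈ 3.3191 half-lives elapse, leaving f ≈ 0.1002 of each dose.
Single-dose peak C₀ = D/Vd = 714/112 ≈ 6.375 μg/mL.
Steady-state trough Cmin,ss = C₀·f/(1−f) ≈ 6.375 × 0.1002/0.8998 ≈ 0.710 μg/mL.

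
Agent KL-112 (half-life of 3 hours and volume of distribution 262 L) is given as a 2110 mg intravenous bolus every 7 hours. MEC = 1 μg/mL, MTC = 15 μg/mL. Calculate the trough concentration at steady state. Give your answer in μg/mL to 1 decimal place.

2.0 μg/mL

k = ln2/t½ = ln2/3 ≈ 0.231049 h⁻¹; fraction remaining f = e^(−kτ) = e^(−0.231049×7) ≈ 0.1984.
At steady state, accumulation factor R = 1/(1 − e^(−kτ)) ≈ 1.2475.
Single-dose peak C₀ = D/Vd = 2110/262 ≈ 8.053 μg/mL.
Steady-state peak Cmax,ss = C₀·R ≈ 8.053 × 1.2475 ≈ 10.046 μg/mL.
One interval later, Cmin,ss = Cmax,ss·e^(−kτ) ≈ 10.046 × 0.1984 ≈ 1.993 μg/mL.
Trough 2.0 μg/mL vs MEC 1 μg/mL: adequate.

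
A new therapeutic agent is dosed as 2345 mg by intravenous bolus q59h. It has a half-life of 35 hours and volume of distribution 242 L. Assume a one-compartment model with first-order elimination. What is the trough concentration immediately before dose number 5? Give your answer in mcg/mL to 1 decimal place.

f = (1/2)^(τ/t½) = (1/2)^(59/35) ≈ 0.3108.
C₀ = D/Vd = 2345/242 ≈ 9.690 mcg/mL.
Before the 5th dose, 4 doses have been given. Superposition: Cmin = C₀·(f + f² + … + f^4).
≈ 9.690 × (0.3108 + 0.0966 + 0.0300 + 0.0093) ≈ 9.690 × 0.4467 ≈ 4.329 mcg/mL.

4.3 mcg/mL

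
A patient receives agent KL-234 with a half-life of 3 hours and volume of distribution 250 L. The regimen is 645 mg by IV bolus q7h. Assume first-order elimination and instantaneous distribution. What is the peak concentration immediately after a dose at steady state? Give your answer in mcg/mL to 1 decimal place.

3.2 mcg/mL

Over one 7-h interval, 7/3 ≈ 2.3333 half-lives elapse, leaving f ≈ 0.1984 of each dose.
Accumulation ratio R = 1/(1 − f) ≈ 1/0.8016 ≈ 1.2475.
Single-dose peak C₀ = D/Vd = 645/250 ≈ 2.580 mcg/mL.
Steady-state peak Cmax,ss = C₀·R ≈ 2.580 × 1.2475 ≈ 3.219 mcg/mL.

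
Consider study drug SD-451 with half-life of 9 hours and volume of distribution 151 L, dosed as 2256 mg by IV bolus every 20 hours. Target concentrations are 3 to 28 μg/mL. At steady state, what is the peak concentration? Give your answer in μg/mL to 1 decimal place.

19.0 μg/mL

Over one 20-h interval, 20/9 ≈ 2.2222 half-lives elapse, leaving f ≈ 0.2143 of each dose.
At steady state, accumulation factor R = 1/(1 − e^(−kτ)) ≈ 1.2728.
Each bolus raises the concentration by D/Vd = 2256/151 ≈ 14.940 μg/mL.
Steady-state peak Cmax,ss = C₀·R ≈ 14.940 × 1.2728 ≈ 19.016 μg/mL.
Peak 19.0 μg/mL vs MTC 28 μg/mL: below toxic threshold.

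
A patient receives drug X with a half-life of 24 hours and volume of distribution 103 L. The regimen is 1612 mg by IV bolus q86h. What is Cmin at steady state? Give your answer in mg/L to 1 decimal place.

Over one 86-h interval, 86/24 ≈ 3.5833 half-lives elapse, leaving f ≈ 0.0834 of each dose.
Single-dose peak C₀ = D/Vd = 1612/103 ≈ 15.650 mg/L.
Steady-state trough Cmin,ss = C₀·f/(1−f) ≈ 15.650 × 0.0834/0.9166 ≈ 1.424 mg/L.

1.4 mg/L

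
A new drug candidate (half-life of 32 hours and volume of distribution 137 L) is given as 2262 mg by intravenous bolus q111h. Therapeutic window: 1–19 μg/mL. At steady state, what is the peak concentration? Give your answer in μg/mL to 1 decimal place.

18.2 μg/mL

k = ln2/t½ = ln2/32 ≈ 0.021661 h⁻¹; fraction remaining f = e^(−kτ) = e^(−0.021661×111) ≈ 0.0903.
Accumulation ratio R = 1/(1 − f) ≈ 1/0.9097 ≈ 1.0993.
Single-dose peak C₀ = D/Vd = 2262/137 ≈ 16.511 μg/mL.
Steady-state peak Cmax,ss = C₀·R ≈ 16.511 × 1.0993 ≈ 18.151 μg/mL.
Peak 18.2 μg/mL vs MTC 19 μg/mL: below toxic threshold.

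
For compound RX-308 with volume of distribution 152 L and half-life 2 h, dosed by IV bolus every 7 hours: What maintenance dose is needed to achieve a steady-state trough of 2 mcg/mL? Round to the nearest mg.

3135 mg

τ/t½ = 7/2 ≈ 3.5, so f = (1/2)^(7/2) ≈ 0.088388.
Cmin,ss = (D/Vd)·f/(1−f), so D = Cmin,ss·Vd·(1−f)/f.
D = 2 × 152 × (1−f)/f ≈ 2 × 152 × 10.31375 ≈ 3135.38 mg.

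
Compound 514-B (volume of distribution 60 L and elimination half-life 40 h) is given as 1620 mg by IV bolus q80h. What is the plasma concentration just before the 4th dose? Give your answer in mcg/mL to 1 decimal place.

8.9 mcg/mL

f = (1/2)^(τ/t½) = (1/2)^(80/40) ≈ 0.2500.
C₀ = D/Vd = 1620/60 ≈ 27.000 mcg/mL.
Before the 4th dose, 3 doses have been given. Superposition: Cmin = C₀·(f + f² + … + f^3).
≈ 27.000 × (0.2500 + 0.0625 + 0.0156) ≈ 27.000 × 0.3281 ≈ 8.859 mcg/mL.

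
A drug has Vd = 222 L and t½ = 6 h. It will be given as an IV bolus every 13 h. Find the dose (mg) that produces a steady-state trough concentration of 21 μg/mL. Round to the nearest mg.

16270 mg

τ/t½ = 13/6 ≈ 2.1667, so f = (1/2)^(13/6) ≈ 0.222725.
Cmin,ss = (D/Vd)·f/(1−f), so D = Cmin,ss·Vd·(1−f)/f.
D = 21 × 222 × (1−f)/f ≈ 21 × 222 × 3.48984 ≈ 16269.63 mg.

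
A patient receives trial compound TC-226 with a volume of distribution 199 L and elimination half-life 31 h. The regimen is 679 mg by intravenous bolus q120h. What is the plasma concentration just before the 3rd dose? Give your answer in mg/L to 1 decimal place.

f = (1/2)^(τ/t½) = (1/2)^(120/31) ≈ 0.0683.
C₀ = D/Vd = 679/199 ≈ 3.412 mg/L.
Before the 3rd dose, 2 doses have been given. Superposition: Cmin = C₀·(f + f²).
≈ 3.412 × (0.0683 + 0.0047) ≈ 3.412 × 0.0730 ≈ 0.249 mg/L.

0.2 mg/L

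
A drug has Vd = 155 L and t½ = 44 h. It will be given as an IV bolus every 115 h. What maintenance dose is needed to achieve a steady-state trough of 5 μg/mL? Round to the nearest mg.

3968 mg

τ/t½ = 115/44 ≈ 2.6136, so f = (1/2)^(115/44) ≈ 0.163387.
Cmin,ss = (D/Vd)·f/(1−f), so D = Cmin,ss·Vd·(1−f)/f.
D = 5 × 155 × (1−f)/f ≈ 5 × 155 × 5.12044 ≈ 3968.34 mg.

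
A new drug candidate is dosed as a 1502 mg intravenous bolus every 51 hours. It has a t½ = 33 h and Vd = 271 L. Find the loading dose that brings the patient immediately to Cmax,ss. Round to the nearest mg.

f = (1/2)^(51/33) ≈ 0.342588; accumulation ratio R = 1/(1−f) ≈ 1.52112.
Loading dose to hit Cmax,ss on first dose: D_load = D_maint·R ≈ 1502 × 1.52112 ≈ 2284.72 mg.

2285 mg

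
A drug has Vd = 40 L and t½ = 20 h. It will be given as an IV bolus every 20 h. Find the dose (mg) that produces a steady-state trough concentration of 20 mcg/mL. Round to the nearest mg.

800 mg

τ/t½ = 20/20 ≈ 1, so f = (1/2)^(20/20) ≈ 0.500000.
Cmin,ss = (D/Vd)·f/(1−f), so D = Cmin,ss·Vd·(1−f)/f.
D = 20 × 40 × (1−f)/f ≈ 20 × 40 × 1.00000 ≈ 800.00 mg.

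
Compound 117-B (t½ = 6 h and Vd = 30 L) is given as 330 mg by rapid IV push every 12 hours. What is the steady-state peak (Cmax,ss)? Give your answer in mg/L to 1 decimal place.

14.7 mg/L

τ = 12 h = 2 half-lives, so f = (1/2)^2 = 0.25.
At steady state, R = 1/(1 − 0.25) = 4/3.
Single-dose peak C₀ = D/Vd = 330/30 = 11 mg/L.
Steady-state peak Cmax,ss = C₀·R = 11 × 4/3 ≈ 14.667 mg/L.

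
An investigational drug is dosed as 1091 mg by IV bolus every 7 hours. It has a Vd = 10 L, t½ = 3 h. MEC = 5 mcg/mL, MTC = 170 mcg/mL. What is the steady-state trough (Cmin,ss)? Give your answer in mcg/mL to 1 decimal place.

27.0 mcg/mL

τ/t½ = 7/3 ≈ 2.3333, so fraction remaining f = (1/2)^(7/3) ≈ 0.1984.
Each bolus raises the concentration by D/Vd = 1091/10 ≈ 109.100 mcg/mL.
Steady-state trough Cmin,ss = C₀·f/(1−f) ≈ 109.100 × 0.1984/0.8016 ≈ 27.003 mcg/mL.
Trough 27.0 mcg/mL vs MEC 5 mcg/mL: adequate.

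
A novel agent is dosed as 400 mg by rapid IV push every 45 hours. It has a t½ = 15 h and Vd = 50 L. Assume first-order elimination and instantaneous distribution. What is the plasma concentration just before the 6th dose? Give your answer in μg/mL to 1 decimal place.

f = (1/2)^(τ/t½) = (1/2)^(45/15) ≈ 0.1250.
C₀ = D/Vd = 400/50 ≈ 8.000 μg/mL.
Before the 6th dose, 5 doses have been given. Superposition: Cmin = C₀·(f + f² + … + f^5).
≈ 8.000 × (0.1250 + 0.0156 + 0.0020 + 0.0002 + 0.0000) ≈ 8.000 × 0.1428 ≈ 1.142 μg/mL.

1.1 μg/mL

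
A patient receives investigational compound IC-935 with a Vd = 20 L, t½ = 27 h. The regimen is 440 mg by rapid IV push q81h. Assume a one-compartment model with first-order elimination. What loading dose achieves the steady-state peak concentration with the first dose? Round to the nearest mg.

f = (1/2)^(81/27) ≈ 0.125000; accumulation ratio R = 1/(1−f) ≈ 1.14286.
Loading dose to hit Cmax,ss on first dose: D_load = D_maint·R ≈ 440 × 1.14286 ≈ 502.86 mg.

503 mg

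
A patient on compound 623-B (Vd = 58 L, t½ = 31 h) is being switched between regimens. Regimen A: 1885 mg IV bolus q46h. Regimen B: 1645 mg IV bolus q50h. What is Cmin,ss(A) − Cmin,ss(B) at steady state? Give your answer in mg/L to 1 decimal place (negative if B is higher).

4.3 mg/L

Regimen A: f = (1/2)^(46/31) ≈ 0.3575; Cmin,ss = (1885/58)·f/(1−f) ≈ 18.084 mg/L.
Regimen B: f = (1/2)^(50/31) ≈ 0.3269; Cmin,ss = (1645/58)·f/(1−f) ≈ 13.774 mg/L.
Difference ≈ 18.084 − 13.774 ≈ 4.310 mg/L.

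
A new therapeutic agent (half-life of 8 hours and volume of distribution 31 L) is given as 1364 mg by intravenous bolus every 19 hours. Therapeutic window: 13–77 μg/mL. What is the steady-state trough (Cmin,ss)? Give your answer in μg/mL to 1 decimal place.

10.5 μg/mL

Over one 19-h interval, 19/8 ≈ 2.375 half-lives elapse, leaving f ≈ 0.1928 of each dose.
Each bolus raises the concentration by D/Vd = 1364/31 ≈ 44.000 μg/mL.
Steady-state trough Cmin,ss = C₀·f/(1−f) ≈ 44.000 × 0.1928/0.8072 ≈ 10.509 μg/mL.
Trough 10.5 μg/mL vs MEC 13 μg/mL: subtherapeutic.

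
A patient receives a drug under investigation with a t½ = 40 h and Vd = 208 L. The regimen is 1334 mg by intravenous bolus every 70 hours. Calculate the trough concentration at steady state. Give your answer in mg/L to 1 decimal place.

2.7 mg/L

Over one 70-h interval, 70/40 ≈ 1.75 half-lives elapse, leaving f ≈ 0.2973 of each dose.
Accumulation ratio R = 1/(1 − f) ≈ 1/0.7027 ≈ 1.4231.
Single-dose peak C₀ = D/Vd = 1334/208 ≈ 6.413 mg/L.
Steady-state peak Cmax,ss = C₀·R ≈ 6.413 × 1.4231 ≈ 9.126 mg/L.
Steady-state trough Cmin,ss = Cmax,ss·f ≈ 9.126 × 0.2973 ≈ 2.713 mg/L.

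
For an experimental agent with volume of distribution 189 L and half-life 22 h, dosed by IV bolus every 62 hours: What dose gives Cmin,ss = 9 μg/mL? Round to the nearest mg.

τ/t½ = 62/22 ≈ 2.8182, so f = (1/2)^(62/22) ≈ 0.141789.
Cmin,ss = (D/Vd)·f/(1−f), so D = Cmin,ss·Vd·(1−f)/f.
D = 9 × 189 × (1−f)/f ≈ 9 × 189 × 6.05273 ≈ 10295.69 mg.

10296 mg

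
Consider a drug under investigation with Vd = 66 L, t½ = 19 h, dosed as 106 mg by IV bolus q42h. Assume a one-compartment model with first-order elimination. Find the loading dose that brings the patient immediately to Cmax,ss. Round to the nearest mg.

135 mg

f = (1/2)^(42/19) ≈ 0.216055; accumulation ratio R = 1/(1−f) ≈ 1.27560.
Loading dose to hit Cmax,ss on first dose: D_load = D_maint·R ≈ 106 × 1.27560 ≈ 135.21 mg.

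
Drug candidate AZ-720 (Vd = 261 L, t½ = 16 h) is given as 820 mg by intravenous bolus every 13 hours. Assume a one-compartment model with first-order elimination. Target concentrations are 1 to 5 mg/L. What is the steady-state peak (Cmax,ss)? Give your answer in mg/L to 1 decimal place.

τ/t½ = 13/16 ≈ 0.8125, so fraction remaining f = (1/2)^(13/16) ≈ 0.5694.
Accumulation ratio R = 1/(1 − f) ≈ 1/0.4306 ≈ 2.3223.
Single-dose peak C₀ = D/Vd = 820/261 ≈ 3.142 mg/L.
Cmax,ss = C₀/(1 − f) ≈ 3.142/0.4306 ≈ 7.297 mg/L.
Peak 7.3 mg/L vs MTC 5 mg/L: exceeds toxic threshold.

7.3 mg/L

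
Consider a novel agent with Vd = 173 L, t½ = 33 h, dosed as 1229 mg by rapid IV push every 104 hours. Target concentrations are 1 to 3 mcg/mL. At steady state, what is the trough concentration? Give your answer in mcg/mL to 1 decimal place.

k = ln2/t½ = ln2/33 ≈ 0.021004 h⁻¹; fraction remaining f = e^(−kτ) = e^(−0.021004×104) ≈ 0.1125.
Accumulation ratio R = 1/(1 − f) ≈ 1/0.8875 ≈ 1.1268.
Each bolus raises the concentration by D/Vd = 1229/173 ≈ 7.104 mcg/mL.
Steady-state peak Cmax,ss = C₀·R ≈ 7.104 × 1.1268 ≈ 8.005 mcg/mL.
One interval later, Cmin,ss = Cmax,ss·e^(−kτ) ≈ 8.005 × 0.1125 ≈ 0.901 mcg/mL.
Trough 0.9 mcg/mL vs MEC 1 mcg/mL: subtherapeutic.

0.9 mcg/mL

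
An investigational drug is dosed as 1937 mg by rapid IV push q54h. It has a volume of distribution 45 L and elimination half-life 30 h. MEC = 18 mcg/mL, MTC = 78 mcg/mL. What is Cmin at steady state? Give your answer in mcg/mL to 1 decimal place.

Over one 54-h interval, 54/30 ≈ 1.8 half-lives elapse, leaving f ≈ 0.2872 of each dose.
At steady state, accumulation factor R = 1/(1 − e^(−kτ)) ≈ 1.4029.
Single-dose peak C₀ = D/Vd = 1937/45 ≈ 43.044 mcg/mL.
Steady-state peak Cmax,ss = C₀·R ≈ 43.044 × 1.4029 ≈ 60.386 mcg/mL.
One interval later, Cmin,ss = Cmax,ss·e^(−kτ) ≈ 60.386 × 0.2872 ≈ 17.343 mcg/mL.
Trough 17.3 mcg/mL vs MEC 18 mcg/mL: subtherapeutic.

17.3 mcg/mL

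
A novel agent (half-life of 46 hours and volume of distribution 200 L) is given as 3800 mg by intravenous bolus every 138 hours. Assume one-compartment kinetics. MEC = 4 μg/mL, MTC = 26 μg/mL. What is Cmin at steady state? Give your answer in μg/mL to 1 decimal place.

2.7 μg/mL

τ = 138 h = 3 half-lives, so f = (1/2)^3 = 0.125.
Accumulation ratio R = 1/(1 − f) = 1/0.875 = 8/7.
Single-dose peak C₀ = D/Vd = 3800/200 = 19 μg/mL.
Steady-state peak Cmax,ss = C₀·R = 19 × 8/7 ≈ 21.714 μg/mL.
Steady-state trough Cmin,ss = Cmax,ss·f ≈ 21.714 × 0.125 ≈ 2.714 μg/mL.
Trough 2.7 μg/mL vs MEC 4 μg/mL: subtherapeutic.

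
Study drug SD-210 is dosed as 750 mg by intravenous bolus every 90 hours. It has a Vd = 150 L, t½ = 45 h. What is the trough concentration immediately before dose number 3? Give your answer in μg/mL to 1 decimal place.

1.6 μg/mL

f = (1/2)^(τ/t½) = (1/2)^(90/45) ≈ 0.2500.
C₀ = D/Vd = 750/150 ≈ 5.000 μg/mL.
Before the 3rd dose, 2 doses have been given. Superposition: Cmin = C₀·(f + f²).
≈ 5.000 × (0.2500 + 0.0625) ≈ 5.000 × 0.3125 ≈ 1.562 μg/mL.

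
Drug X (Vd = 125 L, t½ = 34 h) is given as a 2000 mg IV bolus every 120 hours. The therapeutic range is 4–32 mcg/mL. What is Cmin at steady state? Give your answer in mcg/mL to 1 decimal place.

τ/t½ = 120/34 ≈ 3.5294, so fraction remaining f = (1/2)^(120/34) ≈ 0.0866.
Accumulation ratio R = 1/(1 − f) ≈ 1/0.9134 ≈ 1.0948.
Each bolus raises the concentration by D/Vd = 2000/125 ≈ 16.000 mcg/mL.
Steady-state peak Cmax,ss = C₀·R ≈ 16.000 × 1.0948 ≈ 17.517 mcg/mL.
Steady-state trough Cmin,ss = Cmax,ss·f ≈ 17.517 × 0.0866 ≈ 1.517 mcg/mL.
Trough 1.5 mcg/mL vs MEC 4 mcg/mL: subtherapeutic.

1.5 mcg/mL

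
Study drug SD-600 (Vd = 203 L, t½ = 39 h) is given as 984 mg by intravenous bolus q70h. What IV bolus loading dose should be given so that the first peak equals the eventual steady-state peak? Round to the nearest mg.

1382 mg

f = (1/2)^(70/39) ≈ 0.288197; accumulation ratio R = 1/(1−f) ≈ 1.40488.
Loading dose to hit Cmax,ss on first dose: D_load = D_maint·R ≈ 984 × 1.40488 ≈ 1382.40 mg.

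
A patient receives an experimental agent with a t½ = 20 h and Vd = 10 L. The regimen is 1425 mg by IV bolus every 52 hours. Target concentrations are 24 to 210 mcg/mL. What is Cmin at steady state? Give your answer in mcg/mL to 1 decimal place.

28.1 mcg/mL

τ/t½ = 52/20 ≈ 2.6, so fraction remaining f = (1/2)^(52/20) ≈ 0.1649.
At steady state, accumulation factor R = 1/(1 − e^(−kτ)) ≈ 1.1975.
Single-dose peak C₀ = D/Vd = 1425/10 ≈ 142.500 mcg/mL.
Cmax,ss = C₀/(1 − f) ≈ 142.500/0.8351 ≈ 170.638 mcg/mL.
Steady-state trough Cmin,ss = Cmax,ss·f ≈ 170.638 × 0.1649 ≈ 28.138 mcg/mL.
Trough 28.1 mcg/mL vs MEC 24 mcg/mL: adequate.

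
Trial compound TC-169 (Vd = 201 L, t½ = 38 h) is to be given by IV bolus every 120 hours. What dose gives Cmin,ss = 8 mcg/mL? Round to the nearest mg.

τ/t½ = 120/38 ≈ 3.1579, so f = (1/2)^(120/38) ≈ 0.112042.
Cmin,ss = (D/Vd)·f/(1−f), so D = Cmin,ss·Vd·(1−f)/f.
D = 8 × 201 × (1−f)/f ≈ 8 × 201 × 7.92522 ≈ 12743.75 mg.

12744 mg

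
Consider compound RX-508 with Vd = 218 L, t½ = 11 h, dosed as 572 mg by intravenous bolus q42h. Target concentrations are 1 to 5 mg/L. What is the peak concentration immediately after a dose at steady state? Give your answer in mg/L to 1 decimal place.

τ/t½ = 42/11 ≈ 3.8182, so fraction remaining f = (1/2)^(42/11) ≈ 0.0709.
At steady state, accumulation factor R = 1/(1 − e^(−kτ)) ≈ 1.0763.
Each bolus raises the concentration by D/Vd = 572/218 ≈ 2.624 mg/L.
Cmax,ss = C₀/(1 − f) ≈ 2.624/0.9291 ≈ 2.824 mg/L.
Peak 2.8 mg/L vs MTC 5 mg/L: below toxic threshold.

2.8 mg/L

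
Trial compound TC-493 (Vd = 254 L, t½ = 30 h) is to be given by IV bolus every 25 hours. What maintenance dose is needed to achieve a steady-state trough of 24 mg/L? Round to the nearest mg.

τ/t½ = 25/30 ≈ 0.83333, so f = (1/2)^(25/30) ≈ 0.561231.
Cmin,ss = (D/Vd)·f/(1−f), so D = Cmin,ss·Vd·(1−f)/f.
D = 24 × 254 × (1−f)/f ≈ 24 × 254 × 0.78180 ≈ 4765.85 mg.

4766 mg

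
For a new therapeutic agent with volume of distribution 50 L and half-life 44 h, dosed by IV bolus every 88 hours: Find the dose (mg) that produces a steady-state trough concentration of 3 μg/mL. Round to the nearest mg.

450 mg

τ/t½ = 88/44 ≈ 2, so f = (1/2)^(88/44) ≈ 0.250000.
Cmin,ss = (D/Vd)·f/(1−f), so D = Cmin,ss·Vd·(1−f)/f.
D = 3 × 50 × (1−f)/f ≈ 3 × 50 × 3.00000 ≈ 450.00 mg.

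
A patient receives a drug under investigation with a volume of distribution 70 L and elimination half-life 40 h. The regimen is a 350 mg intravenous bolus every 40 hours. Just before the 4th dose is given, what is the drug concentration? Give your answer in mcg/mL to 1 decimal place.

4.4 mcg/mL

f = (1/2)^(τ/t½) = (1/2)^(40/40) ≈ 0.5000.
C₀ = D/Vd = 350/70 ≈ 5.000 mcg/mL.
Before the 4th dose, 3 doses have been given. Superposition: Cmin = C₀·(f + f² + … + f^3).
≈ 5.000 × (0.5000 + 0.2500 + 0.1250) ≈ 5.000 × 0.8750 ≈ 4.375 mcg/mL.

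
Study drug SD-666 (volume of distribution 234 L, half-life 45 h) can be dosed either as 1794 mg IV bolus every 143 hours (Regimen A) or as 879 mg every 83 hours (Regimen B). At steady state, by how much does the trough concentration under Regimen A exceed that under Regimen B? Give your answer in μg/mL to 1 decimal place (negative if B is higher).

-0.5 μg/mL

Regimen A: f = (1/2)^(143/45) ≈ 0.1105; Cmin,ss = (1794/234)·f/(1−f) ≈ 0.952 μg/mL.
Regimen B: f = (1/2)^(83/45) ≈ 0.2785; Cmin,ss = (879/234)·f/(1−f) ≈ 1.450 μg/mL.
Difference ≈ 0.952 − 1.450 ≈ -0.498 μg/mL.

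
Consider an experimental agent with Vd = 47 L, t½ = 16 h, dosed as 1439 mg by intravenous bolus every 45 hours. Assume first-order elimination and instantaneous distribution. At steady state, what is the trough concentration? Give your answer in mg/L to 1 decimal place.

k = ln2/t½ = ln2/16 ≈ 0.043322 h⁻¹; fraction remaining f = e^(−kτ) = e^(−0.043322×45) ≈ 0.1423.
Accumulation ratio R = 1/(1 − f) ≈ 1/0.8577 ≈ 1.1659.
Single-dose peak C₀ = D/Vd = 1439/47 ≈ 30.617 mg/L.
Steady-state peak Cmax,ss = C₀·R ≈ 30.617 × 1.1659 ≈ 35.696 mg/L.
One interval later, Cmin,ss = Cmax,ss·e^(−kτ) ≈ 35.696 × 0.1423 ≈ 5.080 mg/L.

5.1 mg/L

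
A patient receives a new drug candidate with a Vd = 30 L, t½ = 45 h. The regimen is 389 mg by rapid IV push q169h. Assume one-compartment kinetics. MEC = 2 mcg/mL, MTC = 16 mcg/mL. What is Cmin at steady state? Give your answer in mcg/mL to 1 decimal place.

1.0 mcg/mL

τ/t½ = 169/45 ≈ 3.7556, so fraction remaining f = (1/2)^(169/45) ≈ 0.0740.
At steady state, accumulation factor R = 1/(1 − e^(−kτ)) ≈ 1.0799.
Single-dose peak C₀ = D/Vd = 389/30 ≈ 12.967 mcg/mL.
Steady-state peak Cmax,ss = C₀·R ≈ 12.967 × 1.0799 ≈ 14.003 mcg/mL.
One interval later, Cmin,ss = Cmax,ss·e^(−kτ) ≈ 14.003 × 0.0740 ≈ 1.036 mcg/mL.
Trough 1.0 mcg/mL vs MEC 2 mcg/mL: subtherapeutic.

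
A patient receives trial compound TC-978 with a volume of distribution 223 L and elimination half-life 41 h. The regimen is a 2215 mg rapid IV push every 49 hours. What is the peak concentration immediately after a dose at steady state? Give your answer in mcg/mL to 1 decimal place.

17.6 mcg/mL

Over one 49-h interval, 49/41 ≈ 1.1951 half-lives elapse, leaving f ≈ 0.4367 of each dose.
Accumulation ratio R = 1/(1 − f) ≈ 1/0.5633 ≈ 1.7753.
Each bolus raises the concentration by D/Vd = 2215/223 ≈ 9.933 mcg/mL.
Steady-state peak Cmax,ss = C₀·R ≈ 9.933 × 1.7753 ≈ 17.634 mcg/mL.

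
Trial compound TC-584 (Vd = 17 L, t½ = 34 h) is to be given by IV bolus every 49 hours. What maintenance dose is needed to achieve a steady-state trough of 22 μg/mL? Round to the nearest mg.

τ/t½ = 49/34 ≈ 1.4412, so f = (1/2)^(49/34) ≈ 0.368267.
Cmin,ss = (D/Vd)·f/(1−f), so D = Cmin,ss·Vd·(1−f)/f.
D = 22 × 17 × (1−f)/f ≈ 22 × 17 × 1.71542 ≈ 641.57 mg.

642 mg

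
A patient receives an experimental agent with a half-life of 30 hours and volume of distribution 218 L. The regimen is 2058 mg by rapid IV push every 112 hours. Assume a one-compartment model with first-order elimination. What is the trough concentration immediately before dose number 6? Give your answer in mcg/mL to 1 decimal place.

0.8 mcg/mL

f = (1/2)^(τ/t½) = (1/2)^(112/30) ≈ 0.0752.
C₀ = D/Vd = 2058/218 ≈ 9.440 mcg/mL.
Before the 6th dose, 5 doses have been given. Superposition: Cmin = C₀·(f + f² + … + f^5).
≈ 9.440 × (0.0752 + 0.0057 + 0.0004 + 0.0000 + 0.0000) ≈ 9.440 × 0.0813 ≈ 0.767 mcg/mL.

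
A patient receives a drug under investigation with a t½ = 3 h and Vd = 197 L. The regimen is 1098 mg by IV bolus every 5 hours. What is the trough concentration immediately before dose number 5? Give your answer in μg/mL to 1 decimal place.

f = (1/2)^(τ/t½) = (1/2)^(5/3) ≈ 0.3150.
C₀ = D/Vd = 1098/197 ≈ 5.574 μg/mL.
Before the 5th dose, 4 doses have been given. Superposition: Cmin = C₀·(f + f² + … + f^4).
≈ 5.574 × (0.3150 + 0.0992 + 0.0313 + 0.0098) ≈ 5.574 × 0.4553 ≈ 2.538 μg/mL.

2.5 μg/mL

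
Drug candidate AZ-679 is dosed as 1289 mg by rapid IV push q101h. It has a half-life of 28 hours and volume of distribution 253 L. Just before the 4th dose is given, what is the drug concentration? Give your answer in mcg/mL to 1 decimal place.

0.5 mcg/mL

f = (1/2)^(τ/t½) = (1/2)^(101/28) ≈ 0.0821.
C₀ = D/Vd = 1289/253 ≈ 5.095 mcg/mL.
Before the 4th dose, 3 doses have been given. Superposition: Cmin = C₀·(f + f² + … + f^3).
≈ 5.095 × (0.0821 + 0.0067 + 0.0006) ≈ 5.095 × 0.0894 ≈ 0.455 mcg/mL.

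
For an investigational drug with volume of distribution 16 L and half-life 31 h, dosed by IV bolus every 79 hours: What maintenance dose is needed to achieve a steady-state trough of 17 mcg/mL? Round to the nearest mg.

τ/t½ = 79/31 ≈ 2.5484, so f = (1/2)^(79/31) ≈ 0.170946.
Cmin,ss = (D/Vd)·f/(1−f), so D = Cmin,ss·Vd·(1−f)/f.
D = 17 × 16 × (1−f)/f ≈ 17 × 16 × 4.84980 ≈ 1319.15 mg.

1319 mg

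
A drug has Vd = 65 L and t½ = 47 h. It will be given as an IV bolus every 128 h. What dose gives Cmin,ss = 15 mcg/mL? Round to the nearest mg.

5464 mg

τ/t½ = 128/47 ≈ 2.7234, so f = (1/2)^(128/47) ≈ 0.151417.
Cmin,ss = (D/Vd)·f/(1−f), so D = Cmin,ss·Vd·(1−f)/f.
D = 15 × 65 × (1−f)/f ≈ 15 × 65 × 5.60428 ≈ 5464.17 mg.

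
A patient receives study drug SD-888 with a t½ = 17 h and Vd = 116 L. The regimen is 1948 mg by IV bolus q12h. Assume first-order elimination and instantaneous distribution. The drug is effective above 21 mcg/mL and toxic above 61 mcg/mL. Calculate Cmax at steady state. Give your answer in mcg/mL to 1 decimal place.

τ/t½ = 12/17 ≈ 0.70588, so fraction remaining f = (1/2)^(12/17) ≈ 0.6131.
At steady state, accumulation factor R = 1/(1 − e^(−kτ)) ≈ 2.5846.
Each bolus raises the concentration by D/Vd = 1948/116 ≈ 16.793 mcg/mL.
Cmax,ss = C₀/(1 − f) ≈ 16.793/0.3869 ≈ 43.404 mcg/mL.
Peak 43.4 mcg/mL vs MTC 61 mcg/mL: below toxic threshold.

43.4 mcg/mL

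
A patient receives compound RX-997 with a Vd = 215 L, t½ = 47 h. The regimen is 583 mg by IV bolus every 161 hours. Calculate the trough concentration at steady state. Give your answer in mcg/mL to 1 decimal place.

τ/t½ = 161/47 ≈ 3.4255, so fraction remaining f = (1/2)^(161/47) ≈ 0.0931.
At steady state, accumulation factor R = 1/(1 − e^(−kτ)) ≈ 1.1027.
Each bolus raises the concentration by D/Vd = 583/215 ≈ 2.712 mcg/mL.
Steady-state peak Cmax,ss = C₀·R ≈ 2.712 × 1.1027 ≈ 2.991 mcg/mL.
Steady-state trough Cmin,ss = Cmax,ss·f ≈ 2.991 × 0.0931 ≈ 0.278 mcg/mL.

0.3 mcg/mL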